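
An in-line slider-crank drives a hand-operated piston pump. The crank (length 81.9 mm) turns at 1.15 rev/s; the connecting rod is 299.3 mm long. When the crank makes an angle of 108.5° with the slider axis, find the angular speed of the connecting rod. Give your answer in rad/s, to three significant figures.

ω = 7.226 rad/s (converted from 1.15 rev/s).
The rod makes angle φ with the slider axis where L sinφ = r sinθ; differentiating, L cosφ·φ̇ = r ω cosθ.
L cosφ = √(L² − r² sin²θ) = 0.28905 m.
|ω_rod| = r ω |cosθ| / √(L² − r² sin²θ) = 0.0819·7.226·0.31730/0.28905 = 0.64964 rad/s.

0.650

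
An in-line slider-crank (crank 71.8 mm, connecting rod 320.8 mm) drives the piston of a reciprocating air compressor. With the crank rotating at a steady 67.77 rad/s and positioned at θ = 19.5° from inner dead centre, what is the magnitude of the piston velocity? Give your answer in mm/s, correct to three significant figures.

ω = 67.77 rad/s
For an in-line slider-crank, x = r cosθ + √(L² − r² sin²θ), so v = −rω sinθ·[1 + r cosθ/√(L² − r² sin²θ)].
With r = 0.0718 m, L = 0.3208 m, θ = 19.5°: √(L² − r² sin²θ) = 0.3199 m.
v = −0.0718·67.77·0.33381·[1 + 0.0718·0.94264/0.3199] = -1.9679 m/s.
|v| = 1.9679 m/s = 1967.9 mm/s.

1970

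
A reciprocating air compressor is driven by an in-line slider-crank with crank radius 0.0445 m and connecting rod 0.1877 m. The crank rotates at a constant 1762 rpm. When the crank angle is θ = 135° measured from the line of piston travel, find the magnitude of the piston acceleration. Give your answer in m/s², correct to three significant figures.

1070

ω = 2π·1762/60 = 184.5 rad/s
x(θ) = r cosθ + √(L² − r² sin²θ); with ω constant, a = ω²·d²x/dθ².
d²x/dθ² = −r cosθ − r²(cos2θ)/√u − r⁴ sin²2θ/(4u^{3/2}),  u = L² − r² sin²θ = 0.0342412 m².
Substituting r = 0.0445 m, L = 0.1877 m, θ = 135°: d²x/dθ² = +0.031312 m.
a = ω²·d²x/dθ² = (184.5)²·(+0.031312) = +1066 m/s²;  |a| = 1066 m/s².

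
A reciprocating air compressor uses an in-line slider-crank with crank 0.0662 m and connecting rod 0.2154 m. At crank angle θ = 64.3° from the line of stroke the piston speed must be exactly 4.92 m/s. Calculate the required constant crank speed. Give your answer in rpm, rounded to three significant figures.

For an in-line slider-crank, |v_piston| = rω|sinθ|·[1 + r cosθ/√(L² − r² sin²θ)].
With r = 0.0662 m, L = 0.2154 m, θ = 64.3°: the bracketed kinematic factor |dx/dθ| = 0.067925 m.
ω = v/|dx/dθ| = 4.92/0.067925 = 72.433 rad/s.
N = 60ω/(2π) = 691.68 rpm.

692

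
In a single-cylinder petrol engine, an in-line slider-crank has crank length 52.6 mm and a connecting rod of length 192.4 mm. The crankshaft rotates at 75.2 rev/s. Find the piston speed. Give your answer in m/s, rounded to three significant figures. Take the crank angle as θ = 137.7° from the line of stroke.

13.3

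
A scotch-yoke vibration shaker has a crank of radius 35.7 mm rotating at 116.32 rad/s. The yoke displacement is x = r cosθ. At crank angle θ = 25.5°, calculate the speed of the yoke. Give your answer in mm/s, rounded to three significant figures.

1790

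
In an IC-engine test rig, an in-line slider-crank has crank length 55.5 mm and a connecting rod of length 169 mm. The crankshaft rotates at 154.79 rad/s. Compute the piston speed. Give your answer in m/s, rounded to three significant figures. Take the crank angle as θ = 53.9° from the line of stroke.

ω = 154.8 rad/s
For an in-line slider-crank, x = r cosθ + √(L² − r² sin²θ), so v = −rω sinθ·[1 + r cosθ/√(L² − r² sin²θ)].
With r = 0.0555 m, L = 0.169 m, θ = 53.9°: √(L² − r² sin²θ) = 0.16294 m.
v = −0.0555·154.8·0.80799·[1 + 0.0555·0.58920/0.16294] = -8.3344 m/s.
|v| = 8.3344 m/s.

8.33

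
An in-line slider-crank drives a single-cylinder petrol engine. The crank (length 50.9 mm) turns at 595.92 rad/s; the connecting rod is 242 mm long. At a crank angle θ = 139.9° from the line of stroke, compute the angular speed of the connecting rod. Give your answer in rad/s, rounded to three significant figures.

96.8

ω = 595.9 rad/s
The rod makes angle φ with the slider axis where L sinφ = r sinθ; differentiating, L cosφ·φ̇ = r ω cosθ.
L cosφ = √(L² − r² sin²θ) = 0.23977 m.
|ω_rod| = r ω |cosθ| / √(L² − r² sin²θ) = 0.0509·595.9·0.76492/0.23977 = 96.768 rad/s.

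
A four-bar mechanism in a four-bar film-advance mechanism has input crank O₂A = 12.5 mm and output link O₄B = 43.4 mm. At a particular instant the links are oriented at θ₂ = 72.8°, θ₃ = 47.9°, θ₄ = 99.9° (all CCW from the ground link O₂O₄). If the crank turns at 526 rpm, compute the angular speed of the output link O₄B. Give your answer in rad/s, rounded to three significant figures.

8.48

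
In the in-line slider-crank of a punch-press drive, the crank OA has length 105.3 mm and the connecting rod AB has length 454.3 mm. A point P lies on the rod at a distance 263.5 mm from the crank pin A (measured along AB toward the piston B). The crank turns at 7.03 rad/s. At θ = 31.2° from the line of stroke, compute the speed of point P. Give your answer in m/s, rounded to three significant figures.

ω = 7.03 rad/s.  Crank-pin speed |V_A| = rω = 0.74026 m/s, perpendicular to OA.
Rod angle: sinφ = −(r/L) sinθ ⇒ φ = -6.896°; ω_rod = −rω cosθ/√(L²−r²sin²θ) = -1.4039 rad/s.
V_P = V_A + ω_rod × AP, with AP = 0.2635 m along the rod.
Components: V_Px = −rω sinθ − a·ω_rod·sinφ = -0.42789 m/s;  V_Py = rω cosθ + a·ω_rod·cosφ = +0.26593 m/s.
|V_P| = √(V_Px² + V_Py²) = 0.5038 m/s.

0.504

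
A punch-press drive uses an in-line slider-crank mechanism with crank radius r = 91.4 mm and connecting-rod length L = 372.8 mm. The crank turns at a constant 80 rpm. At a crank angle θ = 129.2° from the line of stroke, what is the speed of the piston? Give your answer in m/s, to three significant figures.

0.500

ω = 2π·80/60 = 8.378 rad/s
For an in-line slider-crank, x = r cosθ + √(L² − r² sin²θ), so v = −rω sinθ·[1 + r cosθ/√(L² − r² sin²θ)].
With r = 0.0914 m, L = 0.3728 m, θ = 129.2°: √(L² − r² sin²θ) = 0.36601 m.
v = −0.0914·8.378·0.77494·[1 + 0.0914·-0.63203/0.36601] = -0.49973 m/s.
|v| = 0.49973 m/s.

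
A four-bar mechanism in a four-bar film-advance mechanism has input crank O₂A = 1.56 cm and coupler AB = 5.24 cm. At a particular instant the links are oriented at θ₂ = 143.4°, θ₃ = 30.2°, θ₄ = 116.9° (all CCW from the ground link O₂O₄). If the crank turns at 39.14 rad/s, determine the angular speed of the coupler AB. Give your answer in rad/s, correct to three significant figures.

5.21

ω₂ = 39.14 rad/s
Differentiating the loop-closure r₂e^{iθ₂}+r₃e^{iθ₃}=r₁+r₄e^{iθ₄} gives r₂ω₂e^{iθ₂}+r₃ω₃e^{iθ₃}=r₄ω₄e^{iθ₄}.
Eliminating the other unknown: ω₃ = r₂ω₂ sin(θ₄−θ₂) / [r₃ sin(θ₃−θ₄)].
Numerator sine = -0.44620; denominator sine = -0.99834.
Result = 0.0156·39.14·(-0.44620) / (0.0524·(-0.99834)) = +5.2079 rad/s; magnitude 5.2079 rad/s.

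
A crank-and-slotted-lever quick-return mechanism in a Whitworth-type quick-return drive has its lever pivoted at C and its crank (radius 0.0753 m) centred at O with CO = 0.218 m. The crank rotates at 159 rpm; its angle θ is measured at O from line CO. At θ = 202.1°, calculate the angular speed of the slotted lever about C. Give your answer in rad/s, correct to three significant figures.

6.97

ω = 16.65 rad/s (from 159 rpm).
Crank pin A relative to C: A = (d + r cosθ, r sinθ); lever angle φ = atan2(r sinθ, d + r cosθ).
Differentiating tanφ: φ̇ = rω(d cosθ + r)/(d² + r² + 2dr cosθ).
d² + r² + 2dr cosθ = |CA|² = 0.0227754 m²;  d cosθ + r = -0.12668 m.
|ω_lever| = |0.0753·16.65·-0.12668| / 0.0227754 = 6.9739 rad/s.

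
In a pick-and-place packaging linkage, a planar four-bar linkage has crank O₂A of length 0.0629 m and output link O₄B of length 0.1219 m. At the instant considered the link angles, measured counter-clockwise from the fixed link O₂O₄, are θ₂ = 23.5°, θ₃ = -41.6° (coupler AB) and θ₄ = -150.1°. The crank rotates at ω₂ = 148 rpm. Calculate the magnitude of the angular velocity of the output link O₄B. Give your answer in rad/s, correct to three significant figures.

ω₂ = 15.5 rad/s (from 148 rpm).
Differentiating the loop-closure r₂e^{iθ₂}+r₃e^{iθ₃}=r₁+r₄e^{iθ₄} gives r₂ω₂e^{iθ₂}+r₃ω₃e^{iθ₃}=r₄ω₄e^{iθ₄}.
Eliminating the other unknown: ω₄ = r₂ω₂ sin(θ₂−θ₃) / [r₄ sin(θ₄−θ₃)].
Numerator sine = +0.90704; denominator sine = -0.94832.
Result = 0.0629·15.5·(+0.90704) / (0.1219·(-0.94832)) = -7.6491 rad/s; magnitude 7.6491 rad/s.

7.65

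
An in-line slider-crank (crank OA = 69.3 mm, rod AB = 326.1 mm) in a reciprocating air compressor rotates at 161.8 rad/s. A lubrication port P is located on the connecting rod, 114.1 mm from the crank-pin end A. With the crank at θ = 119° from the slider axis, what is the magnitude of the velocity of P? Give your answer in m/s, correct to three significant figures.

ω = 161.8 rad/s.  Crank-pin speed |V_A| = rω = 11.213 m/s, perpendicular to OA.
Rod angle: sinφ = −(r/L) sinθ ⇒ φ = -10.712°; ω_rod = −rω cosθ/√(L²−r²sin²θ) = +16.965 rad/s.
V_P = V_A + ω_rod × AP, with AP = 0.1141 m along the rod.
Components: V_Px = −rω sinθ − a·ω_rod·sinφ = -9.4471 m/s;  V_Py = rω cosθ + a·ω_rod·cosφ = -3.534 m/s.
|V_P| = √(V_Px² + V_Py²) = 10.086 m/s.

10.1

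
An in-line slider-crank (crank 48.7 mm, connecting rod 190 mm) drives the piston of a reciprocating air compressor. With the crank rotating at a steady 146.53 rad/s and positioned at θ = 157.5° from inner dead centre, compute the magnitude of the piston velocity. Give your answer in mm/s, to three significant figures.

ω = 146.5 rad/s
For an in-line slider-crank, x = r cosθ + √(L² − r² sin²θ), so v = −rω sinθ·[1 + r cosθ/√(L² − r² sin²θ)].
With r = 0.0487 m, L = 0.19 m, θ = 157.5°: √(L² − r² sin²θ) = 0.18908 m.
v = −0.0487·146.5·0.38268·[1 + 0.0487·-0.92388/0.18908] = -2.081 m/s.
|v| = 2.081 m/s = 2081 mm/s.

2080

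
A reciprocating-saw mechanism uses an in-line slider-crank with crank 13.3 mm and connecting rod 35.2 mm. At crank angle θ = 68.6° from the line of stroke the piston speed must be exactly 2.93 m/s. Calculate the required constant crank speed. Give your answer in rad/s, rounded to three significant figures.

206

For an in-line slider-crank, |v_piston| = rω|sinθ|·[1 + r cosθ/√(L² − r² sin²θ)].
With r = 0.0133 m, L = 0.0352 m, θ = 68.6°: the bracketed kinematic factor |dx/dθ| = 0.014207 m.
ω = v/|dx/dθ| = 2.93/0.014207 = 206.24 rad/s.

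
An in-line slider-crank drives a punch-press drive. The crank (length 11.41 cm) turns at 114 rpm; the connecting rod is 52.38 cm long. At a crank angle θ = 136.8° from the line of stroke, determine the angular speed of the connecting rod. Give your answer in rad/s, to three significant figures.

1.92

ω = 11.94 rad/s (converted from 114 rpm).
The rod makes angle φ with the slider axis where L sinφ = r sinθ; differentiating, L cosφ·φ̇ = r ω cosθ.
L cosφ = √(L² − r² sin²θ) = 0.51794 m.
|ω_rod| = r ω |cosθ| / √(L² − r² sin²θ) = 0.1141·11.94·0.72897/0.51794 = 1.9171 rad/s.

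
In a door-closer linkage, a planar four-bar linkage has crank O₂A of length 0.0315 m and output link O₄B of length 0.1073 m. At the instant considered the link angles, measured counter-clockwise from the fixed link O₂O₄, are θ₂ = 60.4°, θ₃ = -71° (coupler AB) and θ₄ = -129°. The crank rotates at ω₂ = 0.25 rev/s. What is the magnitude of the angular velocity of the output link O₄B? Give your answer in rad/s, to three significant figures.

0.408

ω₂ = 1.571 rad/s (from 0.25 rev/s).
Differentiating the loop-closure r₂e^{iθ₂}+r₃e^{iθ₃}=r₁+r₄e^{iθ₄} gives r₂ω₂e^{iθ₂}+r₃ω₃e^{iθ₃}=r₄ω₄e^{iθ₄}.
Eliminating the other unknown: ω₄ = r₂ω₂ sin(θ₂−θ₃) / [r₄ sin(θ₄−θ₃)].
Numerator sine = +0.75011; denominator sine = -0.84805.
Result = 0.0315·1.571·(+0.75011) / (0.1073·(-0.84805)) = -0.40788 rad/s; magnitude 0.40788 rad/s.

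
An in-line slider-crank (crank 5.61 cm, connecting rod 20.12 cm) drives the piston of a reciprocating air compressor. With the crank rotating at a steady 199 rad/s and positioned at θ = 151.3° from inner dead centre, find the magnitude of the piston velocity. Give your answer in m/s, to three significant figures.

ω = 199 rad/s
For an in-line slider-crank, x = r cosθ + √(L² − r² sin²θ), so v = −rω sinθ·[1 + r cosθ/√(L² − r² sin²θ)].
With r = 0.0561 m, L = 0.2012 m, θ = 151.3°: √(L² − r² sin²θ) = 0.19939 m.
v = −0.0561·199·0.48022·[1 + 0.0561·-0.87715/0.19939] = -4.0381 m/s.
|v| = 4.0381 m/s.

4.04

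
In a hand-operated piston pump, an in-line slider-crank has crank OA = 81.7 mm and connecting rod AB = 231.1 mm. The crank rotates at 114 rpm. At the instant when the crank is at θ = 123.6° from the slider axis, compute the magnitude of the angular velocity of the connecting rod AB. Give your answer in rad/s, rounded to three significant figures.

2.44

ω = 11.94 rad/s (converted from 114 rpm).
The rod makes angle φ with the slider axis where L sinφ = r sinθ; differentiating, L cosφ·φ̇ = r ω cosθ.
L cosφ = √(L² − r² sin²θ) = 0.22085 m.
|ω_rod| = r ω |cosθ| / √(L² − r² sin²θ) = 0.0817·11.94·0.55339/0.22085 = 2.4439 rad/s.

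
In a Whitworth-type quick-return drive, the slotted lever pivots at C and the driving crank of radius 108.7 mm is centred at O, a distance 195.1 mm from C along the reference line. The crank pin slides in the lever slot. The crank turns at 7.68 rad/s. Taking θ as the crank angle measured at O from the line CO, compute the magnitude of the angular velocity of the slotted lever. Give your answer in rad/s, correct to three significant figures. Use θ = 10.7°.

2.74

ω = 7.68 rad/s
Crank pin A relative to C: A = (d + r cosθ, r sinθ); lever angle φ = atan2(r sinθ, d + r cosθ).
Differentiating tanφ: φ̇ = rω(d cosθ + r)/(d² + r² + 2dr cosθ).
d² + r² + 2dr cosθ = |CA|² = 0.091557 m²;  d cosθ + r = +0.30041 m.
|ω_lever| = |0.1087·7.68·+0.30041| / 0.091557 = 2.7391 rad/s.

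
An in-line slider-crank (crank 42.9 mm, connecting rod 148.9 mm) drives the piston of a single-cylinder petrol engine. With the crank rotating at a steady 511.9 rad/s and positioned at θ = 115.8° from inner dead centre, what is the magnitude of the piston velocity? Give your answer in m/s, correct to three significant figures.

ω = 511.9 rad/s
For an in-line slider-crank, x = r cosθ + √(L² − r² sin²θ), so v = −rω sinθ·[1 + r cosθ/√(L² − r² sin²θ)].
With r = 0.0429 m, L = 0.1489 m, θ = 115.8°: √(L² − r² sin²θ) = 0.1438 m.
v = −0.0429·511.9·0.90032·[1 + 0.0429·-0.43523/0.1438] = -17.204 m/s.
|v| = 17.204 m/s.

17.2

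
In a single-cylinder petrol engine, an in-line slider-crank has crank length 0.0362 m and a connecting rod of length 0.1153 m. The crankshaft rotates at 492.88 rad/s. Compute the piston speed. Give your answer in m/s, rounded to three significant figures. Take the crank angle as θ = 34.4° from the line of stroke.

12.7

ω = 492.9 rad/s
For an in-line slider-crank, x = r cosθ + √(L² − r² sin²θ), so v = −rω sinθ·[1 + r cosθ/√(L² − r² sin²θ)].
With r = 0.0362 m, L = 0.1153 m, θ = 34.4°: √(L² − r² sin²θ) = 0.11347 m.
v = −0.0362·492.9·0.56497·[1 + 0.0362·0.82511/0.11347] = -12.734 m/s.
|v| = 12.734 m/s.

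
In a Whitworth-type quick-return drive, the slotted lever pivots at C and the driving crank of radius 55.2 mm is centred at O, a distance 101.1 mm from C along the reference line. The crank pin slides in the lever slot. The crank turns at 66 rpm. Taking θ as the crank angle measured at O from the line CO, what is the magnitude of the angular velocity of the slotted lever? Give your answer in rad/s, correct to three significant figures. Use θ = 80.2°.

1.82

ω = 6.912 rad/s (from 66 rpm).
Crank pin A relative to C: A = (d + r cosθ, r sinθ); lever angle φ = atan2(r sinθ, d + r cosθ).
Differentiating tanφ: φ̇ = rω(d cosθ + r)/(d² + r² + 2dr cosθ).
d² + r² + 2dr cosθ = |CA|² = 0.015168 m²;  d cosθ + r = +0.072408 m.
|ω_lever| = |0.0552·6.912·+0.072408| / 0.015168 = 1.8213 rad/s.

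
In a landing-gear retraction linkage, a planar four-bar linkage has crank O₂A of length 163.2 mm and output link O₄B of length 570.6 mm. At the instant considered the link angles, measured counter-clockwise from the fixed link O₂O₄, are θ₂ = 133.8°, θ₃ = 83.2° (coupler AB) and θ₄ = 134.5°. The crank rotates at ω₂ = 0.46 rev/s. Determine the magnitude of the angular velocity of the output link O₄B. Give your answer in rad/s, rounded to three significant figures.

ω₂ = 2.89 rad/s (from 0.46 rev/s).
Differentiating the loop-closure r₂e^{iθ₂}+r₃e^{iθ₃}=r₁+r₄e^{iθ₄} gives r₂ω₂e^{iθ₂}+r₃ω₃e^{iθ₃}=r₄ω₄e^{iθ₄}.
Eliminating the other unknown: ω₄ = r₂ω₂ sin(θ₂−θ₃) / [r₄ sin(θ₄−θ₃)].
Numerator sine = +0.77273; denominator sine = +0.78043.
Result = 0.1632·2.89·(+0.77273) / (0.5706·(+0.78043)) = +0.81851 rad/s; magnitude 0.81851 rad/s.

0.819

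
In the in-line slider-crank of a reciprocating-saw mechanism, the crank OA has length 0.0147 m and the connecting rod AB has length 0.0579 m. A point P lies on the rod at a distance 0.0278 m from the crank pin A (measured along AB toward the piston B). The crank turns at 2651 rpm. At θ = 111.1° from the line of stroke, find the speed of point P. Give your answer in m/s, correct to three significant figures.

ω = 277.6 rad/s.  Crank-pin speed |V_A| = rω = 4.0809 m/s, perpendicular to OA.
Rod angle: sinφ = −(r/L) sinθ ⇒ φ = -13.702°; ω_rod = −rω cosθ/√(L²−r²sin²θ) = +26.116 rad/s.
V_P = V_A + ω_rod × AP, with AP = 0.0278 m along the rod.
Components: V_Px = −rω sinθ − a·ω_rod·sinφ = -3.6353 m/s;  V_Py = rω cosθ + a·ω_rod·cosφ = -0.76373 m/s.
|V_P| = √(V_Px² + V_Py²) = 3.7147 m/s.

3.71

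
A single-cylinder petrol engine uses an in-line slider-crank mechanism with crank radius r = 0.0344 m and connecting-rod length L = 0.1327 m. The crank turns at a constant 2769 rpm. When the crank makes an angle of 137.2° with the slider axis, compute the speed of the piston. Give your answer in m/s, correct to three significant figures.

5.47

ω = 2π·2769/60 = 290 rad/s
For an in-line slider-crank, x = r cosθ + √(L² − r² sin²θ), so v = −rω sinθ·[1 + r cosθ/√(L² − r² sin²θ)].
With r = 0.0344 m, L = 0.1327 m, θ = 137.2°: √(L² − r² sin²θ) = 0.13063 m.
v = −0.0344·290·0.67944·[1 + 0.0344·-0.73373/0.13063] = -5.4678 m/s.
|v| = 5.4678 m/s.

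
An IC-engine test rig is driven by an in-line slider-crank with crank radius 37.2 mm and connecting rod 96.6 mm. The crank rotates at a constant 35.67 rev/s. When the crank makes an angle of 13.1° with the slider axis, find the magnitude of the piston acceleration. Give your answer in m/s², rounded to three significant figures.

ω = 2π·35.7 = 224.1 rad/s
x(θ) = r cosθ + √(L² − r² sin²θ); with ω constant, a = ω²·d²x/dθ².
d²x/dθ² = −r cosθ − r²(cos2θ)/√u − r⁴ sin²2θ/(4u^{3/2}),  u = L² − r² sin²θ = 0.00926047 m².
Substituting r = 0.0372 m, L = 0.0966 m, θ = 13.1°: d²x/dθ² = -0.04924 m.
a = ω²·d²x/dθ² = (224.1)²·(-0.04924) = -2473.3 m/s²;  |a| = 2473.3 m/s².

2470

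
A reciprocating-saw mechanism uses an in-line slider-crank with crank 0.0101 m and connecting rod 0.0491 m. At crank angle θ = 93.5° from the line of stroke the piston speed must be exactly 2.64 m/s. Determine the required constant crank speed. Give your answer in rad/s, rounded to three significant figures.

265

For an in-line slider-crank, |v_piston| = rω|sinθ|·[1 + r cosθ/√(L² − r² sin²θ)].
With r = 0.0101 m, L = 0.0491 m, θ = 93.5°: the bracketed kinematic factor |dx/dθ| = 0.0099518 m.
ω = v/|dx/dθ| = 2.64/0.0099518 = 265.28 rad/s.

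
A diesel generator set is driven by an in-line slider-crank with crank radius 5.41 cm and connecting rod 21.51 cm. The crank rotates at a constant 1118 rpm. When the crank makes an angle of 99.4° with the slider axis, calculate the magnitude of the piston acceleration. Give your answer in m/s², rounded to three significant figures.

ω = 2π·1118/60 = 117.1 rad/s
x(θ) = r cosθ + √(L² − r² sin²θ); with ω constant, a = ω²·d²x/dθ².
d²x/dθ² = −r cosθ − r²(cos2θ)/√u − r⁴ sin²2θ/(4u^{3/2}),  u = L² − r² sin²θ = 0.0434193 m².
Substituting r = 0.0541 m, L = 0.2151 m, θ = 99.4°: d²x/dθ² = +0.022108 m.
a = ω²·d²x/dθ² = (117.1)²·(+0.022108) = +303.03 m/s²;  |a| = 303.03 m/s².

303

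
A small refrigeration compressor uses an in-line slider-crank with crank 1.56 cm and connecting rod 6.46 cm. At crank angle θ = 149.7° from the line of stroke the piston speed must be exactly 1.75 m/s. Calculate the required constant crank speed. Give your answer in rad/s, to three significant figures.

For an in-line slider-crank, |v_piston| = rω|sinθ|·[1 + r cosθ/√(L² − r² sin²θ)].
With r = 0.0156 m, L = 0.0646 m, θ = 149.7°: the bracketed kinematic factor |dx/dθ| = 0.0062173 m.
ω = v/|dx/dθ| = 1.75/0.0062173 = 281.47 rad/s.

281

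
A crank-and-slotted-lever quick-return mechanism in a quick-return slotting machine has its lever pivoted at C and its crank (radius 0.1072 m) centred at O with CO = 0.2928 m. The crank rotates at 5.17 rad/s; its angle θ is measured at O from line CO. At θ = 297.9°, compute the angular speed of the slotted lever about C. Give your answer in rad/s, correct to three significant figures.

ω = 5.17 rad/s
Crank pin A relative to C: A = (d + r cosθ, r sinθ); lever angle φ = atan2(r sinθ, d + r cosθ).
Differentiating tanφ: φ̇ = rω(d cosθ + r)/(d² + r² + 2dr cosθ).
d² + r² + 2dr cosθ = |CA|² = 0.126599 m²;  d cosθ + r = +0.24421 m.
|ω_lever| = |0.1072·5.17·+0.24421| / 0.126599 = 1.0691 rad/s.

1.07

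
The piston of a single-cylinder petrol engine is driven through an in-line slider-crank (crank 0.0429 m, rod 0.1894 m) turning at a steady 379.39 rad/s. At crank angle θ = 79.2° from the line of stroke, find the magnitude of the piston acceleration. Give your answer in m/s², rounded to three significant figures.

174

ω = 379.4 rad/s
x(θ) = r cosθ + √(L² − r² sin²θ); with ω constant, a = ω²·d²x/dθ².
d²x/dθ² = −r cosθ − r²(cos2θ)/√u − r⁴ sin²2θ/(4u^{3/2}),  u = L² − r² sin²θ = 0.0340966 m².
Substituting r = 0.0429 m, L = 0.1894 m, θ = 79.2°: d²x/dθ² = +0.0012101 m.
a = ω²·d²x/dθ² = (379.4)²·(+0.0012101) = +174.18 m/s²;  |a| = 174.18 m/s².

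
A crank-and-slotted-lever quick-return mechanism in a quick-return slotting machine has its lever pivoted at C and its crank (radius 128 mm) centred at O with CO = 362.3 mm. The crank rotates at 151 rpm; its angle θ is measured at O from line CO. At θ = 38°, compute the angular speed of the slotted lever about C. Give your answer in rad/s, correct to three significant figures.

ω = 15.81 rad/s (from 151 rpm).
Crank pin A relative to C: A = (d + r cosθ, r sinθ); lever angle φ = atan2(r sinθ, d + r cosθ).
Differentiating tanφ: φ̇ = rω(d cosθ + r)/(d² + r² + 2dr cosθ).
d² + r² + 2dr cosθ = |CA|² = 0.220732 m²;  d cosθ + r = +0.4135 m.
|ω_lever| = |0.128·15.81·+0.4135| / 0.220732 = 3.7916 rad/s.

3.79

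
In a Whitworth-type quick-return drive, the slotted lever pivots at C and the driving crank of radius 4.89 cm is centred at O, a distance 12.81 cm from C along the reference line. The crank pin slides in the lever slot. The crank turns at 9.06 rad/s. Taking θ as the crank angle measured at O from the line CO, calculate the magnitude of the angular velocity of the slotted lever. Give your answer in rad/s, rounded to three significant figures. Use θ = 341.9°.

2.46

ω = 9.06 rad/s
Crank pin A relative to C: A = (d + r cosθ, r sinθ); lever angle φ = atan2(r sinθ, d + r cosθ).
Differentiating tanφ: φ̇ = rω(d cosθ + r)/(d² + r² + 2dr cosθ).
d² + r² + 2dr cosθ = |CA|² = 0.0307091 m²;  d cosθ + r = +0.17066 m.
|ω_lever| = |0.0489·9.06·+0.17066| / 0.0307091 = 2.4621 rad/s.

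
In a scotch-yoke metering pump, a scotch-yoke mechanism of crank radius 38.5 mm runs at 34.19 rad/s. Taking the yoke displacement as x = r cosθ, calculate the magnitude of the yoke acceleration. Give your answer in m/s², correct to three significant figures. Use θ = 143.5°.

36.2

ω = 34.19 rad/s
x = r cosθ ⇒ ẍ = −rω² cosθ (ω constant).
|a| = rω²|cosθ| = 0.0385·(34.19)²·|cos 143.5°| = 36.177 m/s².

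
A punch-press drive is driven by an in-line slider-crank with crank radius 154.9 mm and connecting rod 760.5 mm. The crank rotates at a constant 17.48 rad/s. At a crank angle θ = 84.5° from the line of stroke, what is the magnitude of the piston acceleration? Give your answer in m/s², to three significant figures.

5.12

ω = 17.48 rad/s
x(θ) = r cosθ + √(L² − r² sin²θ); with ω constant, a = ω²·d²x/dθ².
d²x/dθ² = −r cosθ − r²(cos2θ)/√u − r⁴ sin²2θ/(4u^{3/2}),  u = L² − r² sin²θ = 0.554587 m².
Substituting r = 0.1549 m, L = 0.7605 m, θ = 84.5°: d²x/dθ² = +0.016768 m.
a = ω²·d²x/dθ² = (17.48)²·(+0.016768) = +5.1236 m/s²;  |a| = 5.1236 m/s².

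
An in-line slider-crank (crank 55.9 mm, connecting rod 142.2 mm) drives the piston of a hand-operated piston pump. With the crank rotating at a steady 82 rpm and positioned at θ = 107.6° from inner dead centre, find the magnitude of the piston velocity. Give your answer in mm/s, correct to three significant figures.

ω = 2π·82/60 = 8.587 rad/s
For an in-line slider-crank, x = r cosθ + √(L² − r² sin²θ), so v = −rω sinθ·[1 + r cosθ/√(L² − r² sin²θ)].
With r = 0.0559 m, L = 0.1422 m, θ = 107.6°: √(L² − r² sin²θ) = 0.13184 m.
v = −0.0559·8.587·0.95319·[1 + 0.0559·-0.30237/0.13184] = -0.39889 m/s.
|v| = 0.39889 m/s = 398.89 mm/s.

399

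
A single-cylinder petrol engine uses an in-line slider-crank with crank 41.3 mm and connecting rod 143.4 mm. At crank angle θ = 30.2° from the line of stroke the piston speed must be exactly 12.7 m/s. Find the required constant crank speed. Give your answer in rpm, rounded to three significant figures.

For an in-line slider-crank, |v_piston| = rω|sinθ|·[1 + r cosθ/√(L² − r² sin²θ)].
With r = 0.0413 m, L = 0.1434 m, θ = 30.2°: the bracketed kinematic factor |dx/dθ| = 0.026001 m.
ω = v/|dx/dθ| = 12.7/0.026001 = 488.44 rad/s.
N = 60ω/(2π) = 4664.3 rpm.

4660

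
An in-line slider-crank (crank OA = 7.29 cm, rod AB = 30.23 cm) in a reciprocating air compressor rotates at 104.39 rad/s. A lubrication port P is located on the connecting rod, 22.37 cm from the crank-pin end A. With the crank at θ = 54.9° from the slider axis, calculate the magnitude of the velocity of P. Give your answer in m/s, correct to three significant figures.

6.97

ω = 104.4 rad/s.  Crank-pin speed |V_A| = rω = 7.61 m/s, perpendicular to OA.
Rod angle: sinφ = −(r/L) sinθ ⇒ φ = -11.379°; ω_rod = −rω cosθ/√(L²−r²sin²θ) = -14.765 rad/s.
V_P = V_A + ω_rod × AP, with AP = 0.2237 m along the rod.
Components: V_Px = −rω sinθ − a·ω_rod·sinφ = -6.8778 m/s;  V_Py = rω cosθ + a·ω_rod·cosφ = +1.1377 m/s.
|V_P| = √(V_Px² + V_Py²) = 6.9713 m/s.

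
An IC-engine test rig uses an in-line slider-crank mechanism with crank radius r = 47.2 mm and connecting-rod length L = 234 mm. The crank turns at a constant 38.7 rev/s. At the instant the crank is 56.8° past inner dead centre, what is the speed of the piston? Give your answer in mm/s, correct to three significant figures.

10700

ω = 2π·38.7 = 243.2 rad/s
For an in-line slider-crank, x = r cosθ + √(L² − r² sin²θ), so v = −rω sinθ·[1 + r cosθ/√(L² − r² sin²θ)].
With r = 0.0472 m, L = 0.234 m, θ = 56.8°: √(L² − r² sin²θ) = 0.23064 m.
v = −0.0472·243.2·0.83676·[1 + 0.0472·0.54756/0.23064] = -10.68 m/s.
|v| = 10.68 m/s = 10680 mm/s.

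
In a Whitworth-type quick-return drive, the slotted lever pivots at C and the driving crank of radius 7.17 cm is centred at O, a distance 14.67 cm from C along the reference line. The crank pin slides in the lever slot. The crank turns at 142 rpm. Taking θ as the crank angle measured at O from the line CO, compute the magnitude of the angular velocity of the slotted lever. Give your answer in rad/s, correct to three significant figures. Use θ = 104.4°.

ω = 14.87 rad/s (from 142 rpm).
Crank pin A relative to C: A = (d + r cosθ, r sinθ); lever angle φ = atan2(r sinθ, d + r cosθ).
Differentiating tanφ: φ̇ = rω(d cosθ + r)/(d² + r² + 2dr cosθ).
d² + r² + 2dr cosθ = |CA|² = 0.0214301 m²;  d cosθ + r = +0.035217 m.
|ω_lever| = |0.0717·14.87·+0.035217| / 0.0214301 = 1.7521 rad/s.

1.75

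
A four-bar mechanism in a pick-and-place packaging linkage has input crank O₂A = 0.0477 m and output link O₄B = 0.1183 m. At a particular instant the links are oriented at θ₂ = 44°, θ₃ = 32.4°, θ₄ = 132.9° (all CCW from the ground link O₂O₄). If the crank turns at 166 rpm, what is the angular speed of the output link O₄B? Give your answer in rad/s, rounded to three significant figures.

1.43

ω₂ = 17.38 rad/s (from 166 rpm).
Differentiating the loop-closure r₂e^{iθ₂}+r₃e^{iθ₃}=r₁+r₄e^{iθ₄} gives r₂ω₂e^{iθ₂}+r₃ω₃e^{iθ₃}=r₄ω₄e^{iθ₄}.
Eliminating the other unknown: ω₄ = r₂ω₂ sin(θ₂−θ₃) / [r₄ sin(θ₄−θ₃)].
Numerator sine = +0.20108; denominator sine = +0.98325.
Result = 0.0477·17.38·(+0.20108) / (0.1183·(+0.98325)) = +1.4334 rad/s; magnitude 1.4334 rad/s.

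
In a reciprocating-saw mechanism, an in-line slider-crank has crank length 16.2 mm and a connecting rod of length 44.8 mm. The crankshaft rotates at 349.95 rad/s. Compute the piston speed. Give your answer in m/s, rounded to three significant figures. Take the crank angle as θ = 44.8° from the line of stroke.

5.05

ω = 349.9 rad/s
For an in-line slider-crank, x = r cosθ + √(L² − r² sin²θ), so v = −rω sinθ·[1 + r cosθ/√(L² − r² sin²θ)].
With r = 0.0162 m, L = 0.0448 m, θ = 44.8°: √(L² − r² sin²θ) = 0.043321 m.
v = −0.0162·349.9·0.70463·[1 + 0.0162·0.70957/0.043321] = -5.0547 m/s.
|v| = 5.0547 m/s.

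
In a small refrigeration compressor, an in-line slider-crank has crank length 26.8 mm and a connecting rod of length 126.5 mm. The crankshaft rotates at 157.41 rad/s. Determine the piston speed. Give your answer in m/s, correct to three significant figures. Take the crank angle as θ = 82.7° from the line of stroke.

ω = 157.4 rad/s
For an in-line slider-crank, x = r cosθ + √(L² − r² sin²θ), so v = −rω sinθ·[1 + r cosθ/√(L² − r² sin²θ)].
With r = 0.0268 m, L = 0.1265 m, θ = 82.7°: √(L² − r² sin²θ) = 0.12368 m.
v = −0.0268·157.4·0.99189·[1 + 0.0268·0.12706/0.12368] = -4.2996 m/s.
|v| = 4.2996 m/s.

4.30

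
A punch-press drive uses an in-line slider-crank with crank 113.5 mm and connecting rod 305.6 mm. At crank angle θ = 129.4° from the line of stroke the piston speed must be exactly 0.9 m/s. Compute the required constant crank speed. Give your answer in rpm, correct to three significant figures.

For an in-line slider-crank, |v_piston| = rω|sinθ|·[1 + r cosθ/√(L² − r² sin²θ)].
With r = 0.1135 m, L = 0.3056 m, θ = 129.4°: the bracketed kinematic factor |dx/dθ| = 0.066122 m.
ω = v/|dx/dθ| = 0.9/0.066122 = 13.611 rad/s.
N = 60ω/(2π) = 129.98 rpm.

130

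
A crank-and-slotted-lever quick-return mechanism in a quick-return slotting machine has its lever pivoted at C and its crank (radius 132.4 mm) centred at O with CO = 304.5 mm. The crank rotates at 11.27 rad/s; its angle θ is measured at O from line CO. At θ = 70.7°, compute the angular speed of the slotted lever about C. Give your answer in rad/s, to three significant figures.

ω = 11.27 rad/s
Crank pin A relative to C: A = (d + r cosθ, r sinθ); lever angle φ = atan2(r sinθ, d + r cosθ).
Differentiating tanφ: φ̇ = rω(d cosθ + r)/(d² + r² + 2dr cosθ).
d² + r² + 2dr cosθ = |CA|² = 0.1369 m²;  d cosθ + r = +0.23304 m.
|ω_lever| = |0.1324·11.27·+0.23304| / 0.1369 = 2.54 rad/s.

2.54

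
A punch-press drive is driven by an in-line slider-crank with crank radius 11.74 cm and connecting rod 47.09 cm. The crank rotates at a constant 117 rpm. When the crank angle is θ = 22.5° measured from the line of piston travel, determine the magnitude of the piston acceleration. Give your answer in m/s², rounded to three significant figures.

ω = 2π·117/60 = 12.25 rad/s
x(θ) = r cosθ + √(L² − r² sin²θ); with ω constant, a = ω²·d²x/dθ².
d²x/dθ² = −r cosθ − r²(cos2θ)/√u − r⁴ sin²2θ/(4u^{3/2}),  u = L² − r² sin²θ = 0.219728 m².
Substituting r = 0.1174 m, L = 0.4709 m, θ = 22.5°: d²x/dθ² = -0.12949 m.
a = ω²·d²x/dθ² = (12.25)²·(-0.12949) = -19.438 m/s²;  |a| = 19.438 m/s².

19.4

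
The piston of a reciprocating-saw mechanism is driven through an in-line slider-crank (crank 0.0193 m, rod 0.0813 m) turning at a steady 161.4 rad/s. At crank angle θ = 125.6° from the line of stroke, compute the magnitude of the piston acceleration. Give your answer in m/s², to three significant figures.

ω = 161.4 rad/s
x(θ) = r cosθ + √(L² − r² sin²θ); with ω constant, a = ω²·d²x/dθ².
d²x/dθ² = −r cosθ − r²(cos2θ)/√u − r⁴ sin²2θ/(4u^{3/2}),  u = L² − r² sin²θ = 0.00636342 m².
Substituting r = 0.0193 m, L = 0.0813 m, θ = 125.6°: d²x/dθ² = +0.012679 m.
a = ω²·d²x/dθ² = (161.4)²·(+0.012679) = +330.28 m/s²;  |a| = 330.28 m/s².

330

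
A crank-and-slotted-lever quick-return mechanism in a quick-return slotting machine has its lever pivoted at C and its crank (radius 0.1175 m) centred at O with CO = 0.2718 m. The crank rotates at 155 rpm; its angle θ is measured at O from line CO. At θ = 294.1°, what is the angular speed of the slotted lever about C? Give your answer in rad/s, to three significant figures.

ω = 16.23 rad/s (from 155 rpm).
Crank pin A relative to C: A = (d + r cosθ, r sinθ); lever angle φ = atan2(r sinθ, d + r cosθ).
Differentiating tanφ: φ̇ = rω(d cosθ + r)/(d² + r² + 2dr cosθ).
d² + r² + 2dr cosθ = |CA|² = 0.113763 m²;  d cosθ + r = +0.22848 m.
|ω_lever| = |0.1175·16.23·+0.22848| / 0.113763 = 3.8305 rad/s.

3.83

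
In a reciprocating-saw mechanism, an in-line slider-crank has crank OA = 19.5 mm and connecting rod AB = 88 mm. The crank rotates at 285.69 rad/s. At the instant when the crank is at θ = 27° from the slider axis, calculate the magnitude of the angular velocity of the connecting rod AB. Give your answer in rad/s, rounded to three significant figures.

56.7

ω = 285.7 rad/s
The rod makes angle φ with the slider axis where L sinφ = r sinθ; differentiating, L cosφ·φ̇ = r ω cosθ.
L cosφ = √(L² − r² sin²θ) = 0.087554 m.
|ω_rod| = r ω |cosθ| / √(L² − r² sin²θ) = 0.0195·285.7·0.89101/0.087554 = 56.694 rad/s.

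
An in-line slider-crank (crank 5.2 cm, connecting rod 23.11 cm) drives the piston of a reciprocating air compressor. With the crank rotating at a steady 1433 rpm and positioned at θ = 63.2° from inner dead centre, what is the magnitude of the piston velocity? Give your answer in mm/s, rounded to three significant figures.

7690

ω = 2π·1433/60 = 150.1 rad/s
For an in-line slider-crank, x = r cosθ + √(L² − r² sin²θ), so v = −rω sinθ·[1 + r cosθ/√(L² − r² sin²θ)].
With r = 0.052 m, L = 0.2311 m, θ = 63.2°: √(L² − r² sin²θ) = 0.22639 m.
v = −0.052·150.1·0.89259·[1 + 0.052·0.45088/0.22639] = -7.6864 m/s.
|v| = 7.6864 m/s = 7686.4 mm/s.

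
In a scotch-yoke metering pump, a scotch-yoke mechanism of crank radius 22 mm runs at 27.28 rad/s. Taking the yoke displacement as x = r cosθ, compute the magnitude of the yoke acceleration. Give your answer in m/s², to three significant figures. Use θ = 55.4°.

9.30

ω = 27.28 rad/s
x = r cosθ ⇒ ẍ = −rω² cosθ (ω constant).
|a| = rω²|cosθ| = 0.022·(27.28)²·|cos 55.4°| = 9.2969 m/s².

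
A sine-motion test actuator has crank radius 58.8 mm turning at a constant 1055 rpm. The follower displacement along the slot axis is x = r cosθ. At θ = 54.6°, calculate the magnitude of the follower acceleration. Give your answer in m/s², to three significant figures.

ω = 110.5 rad/s (from 1055 rpm).
x = r cosθ ⇒ ẍ = −rω² cosθ (ω constant).
|a| = rω²|cosθ| = 0.0588·(110.5)²·|cos 54.6°| = 415.75 m/s².

416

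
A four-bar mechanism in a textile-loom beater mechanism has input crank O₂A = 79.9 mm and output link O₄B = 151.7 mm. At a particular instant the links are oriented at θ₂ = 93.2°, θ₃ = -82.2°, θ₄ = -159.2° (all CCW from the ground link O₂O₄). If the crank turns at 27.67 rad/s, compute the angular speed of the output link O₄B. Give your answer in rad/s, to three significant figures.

ω₂ = 27.67 rad/s
Differentiating the loop-closure r₂e^{iθ₂}+r₃e^{iθ₃}=r₁+r₄e^{iθ₄} gives r₂ω₂e^{iθ₂}+r₃ω₃e^{iθ₃}=r₄ω₄e^{iθ₄}.
Eliminating the other unknown: ω₄ = r₂ω₂ sin(θ₂−θ₃) / [r₄ sin(θ₄−θ₃)].
Numerator sine = +0.08020; denominator sine = -0.97437.
Result = 0.0799·27.67·(+0.08020) / (0.1517·(-0.97437)) = -1.1995 rad/s; magnitude 1.1995 rad/s.

1.20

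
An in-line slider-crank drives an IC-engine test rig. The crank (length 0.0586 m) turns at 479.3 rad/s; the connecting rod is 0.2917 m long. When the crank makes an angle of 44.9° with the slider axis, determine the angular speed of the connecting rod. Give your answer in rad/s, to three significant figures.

68.9

ω = 479.3 rad/s
The rod makes angle φ with the slider axis where L sinφ = r sinθ; differentiating, L cosφ·φ̇ = r ω cosθ.
L cosφ = √(L² − r² sin²θ) = 0.28875 m.
|ω_rod| = r ω |cosθ| / √(L² − r² sin²θ) = 0.0586·479.3·0.70834/0.28875 = 68.9 rad/s.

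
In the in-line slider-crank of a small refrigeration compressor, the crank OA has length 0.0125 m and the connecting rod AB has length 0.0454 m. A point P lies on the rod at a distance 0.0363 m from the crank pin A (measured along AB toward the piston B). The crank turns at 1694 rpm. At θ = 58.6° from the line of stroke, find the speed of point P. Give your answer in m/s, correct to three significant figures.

ω = 177.4 rad/s.  Crank-pin speed |V_A| = rω = 2.2174 m/s, perpendicular to OA.
Rod angle: sinφ = −(r/L) sinθ ⇒ φ = -13.592°; ω_rod = −rω cosθ/√(L²−r²sin²θ) = -26.181 rad/s.
V_P = V_A + ω_rod × AP, with AP = 0.0363 m along the rod.
Components: V_Px = −rω sinθ − a·ω_rod·sinφ = -2.116 m/s;  V_Py = rω cosθ + a·ω_rod·cosφ = +0.23157 m/s.
|V_P| = √(V_Px² + V_Py²) = 2.1287 m/s.

2.13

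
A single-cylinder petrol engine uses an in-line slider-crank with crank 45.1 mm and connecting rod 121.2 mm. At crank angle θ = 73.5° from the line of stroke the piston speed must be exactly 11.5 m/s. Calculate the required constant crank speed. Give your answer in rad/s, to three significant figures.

239

For an in-line slider-crank, |v_piston| = rω|sinθ|·[1 + r cosθ/√(L² − r² sin²θ)].
With r = 0.0451 m, L = 0.1212 m, θ = 73.5°: the bracketed kinematic factor |dx/dθ| = 0.048135 m.
ω = v/|dx/dθ| = 11.5/0.048135 = 238.91 rad/s.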